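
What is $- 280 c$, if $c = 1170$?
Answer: $-327600$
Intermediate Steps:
$- 280 c = \left(-280\right) 1170 = -327600$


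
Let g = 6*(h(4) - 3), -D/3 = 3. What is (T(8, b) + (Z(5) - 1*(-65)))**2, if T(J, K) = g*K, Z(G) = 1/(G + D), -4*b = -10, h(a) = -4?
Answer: 25921/16 ≈ 1620.1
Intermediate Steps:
D = -9 (D = -3*3 = -9)
b = 5/2 (b = -1/4*(-10) = 5/2 ≈ 2.5000)
g = -42 (g = 6*(-4 - 3) = 6*(-7) = -42)
Z(G) = 1/(-9 + G) (Z(G) = 1/(G - 9) = 1/(-9 + G))
T(J, K) = -42*K
(T(8, b) + (Z(5) - 1*(-65)))**2 = (-42*5/2 + (1/(-9 + 5) - 1*(-65)))**2 = (-105 + (1/(-4) + 65))**2 = (-105 + (-1/4 + 65))**2 = (-105 + 259/4)**2 = (-161/4)**2 = 25921/16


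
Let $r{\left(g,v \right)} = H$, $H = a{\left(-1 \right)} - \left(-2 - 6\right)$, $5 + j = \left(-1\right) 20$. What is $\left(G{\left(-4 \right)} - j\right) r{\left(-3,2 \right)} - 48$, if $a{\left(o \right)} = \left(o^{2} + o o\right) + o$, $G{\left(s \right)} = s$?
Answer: $141$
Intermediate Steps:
$a{\left(o \right)} = o + 2 o^{2}$ ($a{\left(o \right)} = \left(o^{2} + o^{2}\right) + o = 2 o^{2} + o = o + 2 o^{2}$)
$j = -25$ ($j = -5 - 20 = -25$)
$H = 9$ ($H = - (1 + 2 \left(-1\right)) - \left(-2 - 6\right) = - (1 - 2) - \left(-2 - 6\right) = \left(-1\right) \left(-1\right) - -8 = 1 + 8 = 9$)
$r{\left(g,v \right)} = 9$
$\left(G{\left(-4 \right)} - j\right) r{\left(-3,2 \right)} - 48 = \left(-4 - -25\right) 9 - 48 = \left(-4 + 25\right) 9 - 48 = 21 \cdot 9 - 48 = 189 - 48 = 141$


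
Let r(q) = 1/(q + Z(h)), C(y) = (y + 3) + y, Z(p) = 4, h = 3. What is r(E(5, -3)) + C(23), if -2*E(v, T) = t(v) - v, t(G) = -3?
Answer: 393/8 ≈ 49.125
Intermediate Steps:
C(y) = 3 + 2*y (C(y) = (3 + y) + y = 3 + 2*y)
E(v, T) = 3/2 + v/2 (E(v, T) = -(-3 - v)/2 = 3/2 + v/2)
r(q) = 1/(4 + q) (r(q) = 1/(q + 4) = 1/(4 + q))
r(E(5, -3)) + C(23) = 1/(4 + (3/2 + (1/2)*5)) + (3 + 2*23) = 1/(4 + (3/2 + 5/2)) + (3 + 46) = 1/(4 + 4) + 49 = 1/8 + 49 = 393/8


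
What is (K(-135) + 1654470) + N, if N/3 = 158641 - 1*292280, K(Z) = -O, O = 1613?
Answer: 1251940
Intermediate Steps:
K(Z) = -1613 (K(Z) = -1*1613 = -1613)
N = -400917 (N = 3*(158641 - 1*292280) = 3*(158641 - 292280) = 3*(-133639) = -400917)
(K(-135) + 1654470) + N = (-1613 + 1654470) - 400917 = 1652857 - 400917 = 1251940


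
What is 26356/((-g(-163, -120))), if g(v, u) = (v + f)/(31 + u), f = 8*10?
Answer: -2345684/83 ≈ -28261.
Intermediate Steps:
f = 80
g(v, u) = (80 + v)/(31 + u) (g(v, u) = (v + 80)/(31 + u) = (80 + v)/(31 + u))
26356/((-g(-163, -120))) = 26356/((-(80 - 163)/(31 - 120))) = 26356/((-(-83)/(-89))) = 26356/((-(-1)*(-83)/89)) = 26356/((-1*83/89)) = 26356/(-83/89) = 26356*(-89/83) = -2345684/83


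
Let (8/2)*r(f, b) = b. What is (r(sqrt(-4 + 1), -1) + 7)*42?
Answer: 567/2 ≈ 283.50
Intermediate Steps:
r(f, b) = b/4
(r(sqrt(-4 + 1), -1) + 7)*42 = ((1/4)*(-1) + 7)*42 = (-1/4 + 7)*42 = (27/4)*42 = 567/2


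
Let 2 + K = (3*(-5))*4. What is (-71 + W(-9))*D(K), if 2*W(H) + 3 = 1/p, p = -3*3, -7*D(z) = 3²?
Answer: 653/7 ≈ 93.286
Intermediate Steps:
K = -62 (K = -2 + (3*(-5))*4 = -2 - 15*4 = -2 - 60 = -62)
D(z) = -9/7 (D(z) = -⅐*3² = -⅐*9 = -9/7)
p = -9
W(H) = -14/9 (W(H) = -3/2 + (½)/(-9) = -3/2 + (½)*(-⅑) = -3/2 - 1/18 = -14/9)
(-71 + W(-9))*D(K) = (-71 - 14/9)*(-9/7) = -653/9*(-9/7) = 653/7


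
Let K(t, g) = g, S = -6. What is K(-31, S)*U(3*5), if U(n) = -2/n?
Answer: 4/5 ≈ 0.80000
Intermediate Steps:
K(-31, S)*U(3*5) = -(-12)/(3*5) = -(-12)/15 = -6*(-2/15) = 4/5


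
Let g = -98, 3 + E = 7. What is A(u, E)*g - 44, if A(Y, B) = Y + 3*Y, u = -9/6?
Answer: 544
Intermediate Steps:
E = 4 (E = -3 + 7 = 4)
u = -3/2 (u = -9*⅙ = -3/2 ≈ -1.5000)
A(Y, B) = 4*Y
A(u, E)*g - 44 = (4*(-3/2))*(-98) - 44 = -6*(-98) - 44 = 588 - 44 = 544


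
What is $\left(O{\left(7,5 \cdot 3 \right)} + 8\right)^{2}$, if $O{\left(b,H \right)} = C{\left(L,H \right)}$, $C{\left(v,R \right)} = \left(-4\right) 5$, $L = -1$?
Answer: $144$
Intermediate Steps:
$C{\left(v,R \right)} = -20$
$O{\left(b,H \right)} = -20$
$\left(O{\left(7,5 \cdot 3 \right)} + 8\right)^{2} = \left(-20 + 8\right)^{2} = \left(-12\right)^{2} = 144$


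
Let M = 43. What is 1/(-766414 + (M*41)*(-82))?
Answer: -1/910980 ≈ -1.0977e-6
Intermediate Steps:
1/(-766414 + (M*41)*(-82)) = 1/(-766414 + (43*41)*(-82)) = 1/(-766414 + 1763*(-82)) = 1/(-766414 - 144566) = 1/(-910980) = -1/910980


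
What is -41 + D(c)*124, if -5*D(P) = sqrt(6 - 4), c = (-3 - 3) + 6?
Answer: -41 - 124*sqrt(2)/5 ≈ -76.073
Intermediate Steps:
c = 0 (c = -6 + 6 = 0)
D(P) = -sqrt(2)/5 (D(P) = -sqrt(6 - 4)/5 = -sqrt(2)/5)
-41 + D(c)*124 = -41 - sqrt(2)/5*124 = -41 - 124*sqrt(2)/5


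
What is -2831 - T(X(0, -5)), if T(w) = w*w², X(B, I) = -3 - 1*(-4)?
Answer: -2832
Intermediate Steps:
X(B, I) = 1 (X(B, I) = -3 + 4 = 1)
T(w) = w³
-2831 - T(X(0, -5)) = -2831 - 1*1³ = -2831 - 1*1 = -2831 - 1 = -2832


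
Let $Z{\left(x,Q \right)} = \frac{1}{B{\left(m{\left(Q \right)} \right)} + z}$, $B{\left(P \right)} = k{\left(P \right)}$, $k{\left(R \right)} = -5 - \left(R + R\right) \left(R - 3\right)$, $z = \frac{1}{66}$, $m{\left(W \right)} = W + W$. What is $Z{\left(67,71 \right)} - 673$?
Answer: $- \frac{1753666451}{2605745} \approx -673.0$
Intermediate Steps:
$m{\left(W \right)} = 2 W$
$z = \frac{1}{66} \approx 0.015152$
$k{\left(R \right)} = -5 - 2 R \left(-3 + R\right)$
$B{\left(P \right)} = -5 - 2 P^{2} + 6 P$
$Z{\left(x,Q \right)} = \frac{1}{- \frac{329}{66} - 8 Q^{2} + 12 Q}$ ($Z{\left(x,Q \right)} = \frac{1}{\left(-5 - 2 \left(2 Q\right)^{2} + 6 \cdot 2 Q\right) + \frac{1}{66}} = \frac{1}{\left(-5 - 2 \cdot 4 Q^{2} + 12 Q\right) + \frac{1}{66}} = \frac{1}{\left(-5 - 8 Q^{2} + 12 Q\right) + \frac{1}{66}} = \frac{1}{- \frac{329}{66} - 8 Q^{2} + 12 Q}$)
$Z{\left(67,71 \right)} - 673 = - \frac{66}{329 - 56232 + 528 \cdot 71^{2}} - 673 = - \frac{66}{329 - 56232 + 528 \cdot 5041} - 673 = - \frac{66}{329 - 56232 + 2661648} - 673 = - \frac{66}{2605745} - 673 = - \frac{1753666451}{2605745}$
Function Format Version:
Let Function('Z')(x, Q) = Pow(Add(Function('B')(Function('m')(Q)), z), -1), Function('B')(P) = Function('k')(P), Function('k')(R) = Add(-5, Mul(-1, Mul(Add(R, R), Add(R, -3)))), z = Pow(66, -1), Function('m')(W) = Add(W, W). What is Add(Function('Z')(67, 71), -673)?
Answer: Rational(-1753666451, 2605745) ≈ -673.00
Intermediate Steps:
Function('m')(W) = Mul(2, W)
z = Rational(1, 66) ≈ 0.015152
Function('k')(R) = Add(-5, Mul(-2, R, Add(-3, R))) (Function('k')(R) = Add(-5, Mul(-1, Mul(Mul(2, R), Add(-3, R)))) = Add(-5, Mul(-1, Mul(2, R, Add(-3, R)))) = Add(-5, Mul(-2, R, Add(-3, R))))
Function('B')(P) = Add(-5, Mul(-2, Pow(P, 2)), Mul(6, P))
Function('Z')(x, Q) = Pow(Add(Rational(-329, 66), Mul(-8, Pow(Q, 2)), Mul(12, Q)), -1) (Function('Z')(x, Q) = Pow(Add(Add(-5, Mul(-2, Pow(Mul(2, Q), 2)), Mul(6, Mul(2, Q))), Rational(1, 66)), -1) = Pow(Add(Add(-5, Mul(-2, Mul(4, Pow(Q, 2))), Mul(12, Q)), Rational(1, 66)), -1) = Pow(Add(Add(-5, Mul(-8, Pow(Q, 2)), Mul(12, Q)), Rational(1, 66)), -1) = Pow(Add(Rational(-329, 66), Mul(-8, Pow(Q, 2)), Mul(12, Q)), -1))
Add(Function('Z')(67, 71), -673) = Add(Mul(-66, Pow(Add(329, Mul(-792, 71), Mul(528, Pow(71, 2))), -1)), -673) = Add(Mul(-66, Pow(Add(329, -56232, Mul(528, 5041)), -1)), -673) = Add(Mul(-66, Pow(Add(329, -56232, 2661648), -1)), -673) = Add(Mul(-66, Pow(2605745, -1)), -673) = Add(Mul(-66, Rational(1, 2605745)), -673) = Add(Rational(-66, 2605745), -673) = Rational(-1753666451, 2605745)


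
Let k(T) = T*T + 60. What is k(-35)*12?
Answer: 15420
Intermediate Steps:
k(T) = 60 + T² (k(T) = T² + 60 = 60 + T²)
k(-35)*12 = (60 + (-35)²)*12 = (60 + 1225)*12 = 1285*12 = 15420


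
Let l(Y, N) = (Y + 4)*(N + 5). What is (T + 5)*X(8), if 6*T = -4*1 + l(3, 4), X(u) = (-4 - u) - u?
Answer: -890/3 ≈ -296.67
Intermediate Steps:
X(u) = -4 - 2*u
l(Y, N) = (4 + Y)*(5 + N)
T = 59/6 (T = (-4*1 + (20 + 4*4 + 5*3 + 4*3))/6 = (-4 + (20 + 16 + 15 + 12))/6 = (-4 + 63)/6 = (⅙)*59 = 59/6 ≈ 9.8333)
(T + 5)*X(8) = (59/6 + 5)*(-4 - 2*8) = 89*(-4 - 16)/6 = (89/6)*(-20) = -890/3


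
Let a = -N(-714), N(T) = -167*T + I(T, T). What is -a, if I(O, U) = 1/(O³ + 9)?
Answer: 43401956516729/363994335 ≈ 1.1924e+5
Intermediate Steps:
I(O, U) = 1/(9 + O³)
N(T) = 1/(9 + T³) - 167*T (N(T) = -167*T + 1/(9 + T³) = 1/(9 + T³) - 167*T)
a = -43401956516729/363994335 (a = -(1 - 167*(-714)*(9 + (-714)³))/(9 + (-714)³) = -(1 - 167*(-714)*(9 - 363994344))/(9 - 363994344) = -(1 - 167*(-714)*(-363994335))/(-363994335) = -(-1)*(1 - 43401956516730)/363994335 = -(-1)*(-43401956516729)/363994335 = -1*43401956516729/363994335 = -43401956516729/363994335 ≈ -1.1924e+5)
-a = -1*(-43401956516729/363994335) = 43401956516729/363994335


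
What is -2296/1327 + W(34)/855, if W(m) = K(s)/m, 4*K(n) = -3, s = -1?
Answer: -88994287/51434520 ≈ -1.7302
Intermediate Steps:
K(n) = -¾ (K(n) = (¼)*(-3) = -¾)
W(m) = -3/(4*m)
-2296/1327 + W(34)/855 = -2296/1327 - ¾/34/855 = -2296*1/1327 - ¾*1/34*(1/855) = -2296/1327 - 3/136*1/855 = -2296/1327 - 1/38760 = -88994287/51434520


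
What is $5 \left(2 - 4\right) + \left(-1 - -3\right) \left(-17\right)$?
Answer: $-44$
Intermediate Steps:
$5 \left(2 - 4\right) + \left(-1 - -3\right) \left(-17\right) = 5 \left(-2\right) + \left(-1 + 3\right) \left(-17\right) = -10 + 2 \left(-17\right) = -10 - 34 = -44$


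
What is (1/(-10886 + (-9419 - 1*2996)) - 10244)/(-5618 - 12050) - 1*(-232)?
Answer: 95748935221/411682068 ≈ 232.58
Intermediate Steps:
(1/(-10886 + (-9419 - 1*2996)) - 10244)/(-5618 - 12050) - 1*(-232) = (1/(-10886 + (-9419 - 2996)) - 10244)/(-17668) + 232 = (1/(-10886 - 12415) - 10244)*(-1/17668) + 232 = (1/(-23301) - 10244)*(-1/17668) + 232 = (-1/23301 - 10244)*(-1/17668) + 232 = -238695445/23301*(-1/17668) + 232 = 238695445/411682068 + 232 = 95748935221/411682068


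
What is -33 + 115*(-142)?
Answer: -16363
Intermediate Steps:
-33 + 115*(-142) = -33 - 16330 = -16363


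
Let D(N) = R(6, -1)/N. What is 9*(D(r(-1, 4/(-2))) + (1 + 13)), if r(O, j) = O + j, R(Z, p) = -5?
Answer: 141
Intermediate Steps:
D(N) = -5/N
9*(D(r(-1, 4/(-2))) + (1 + 13)) = 9*(-5/(-1 + 4/(-2)) + (1 + 13)) = 9*(-5/(-1 + 4*(-½)) + 14) = 9*(-5/(-1 - 2) + 14) = 9*(-5/(-3) + 14) = 9*(-5*(-⅓) + 14) = 9*(5/3 + 14) = 9*(47/3) = 141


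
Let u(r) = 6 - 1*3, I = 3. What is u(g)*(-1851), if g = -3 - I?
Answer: -5553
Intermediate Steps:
g = -6 (g = -3 - 1*3 = -3 - 3 = -6)
u(r) = 3 (u(r) = 6 - 3 = 3)
u(g)*(-1851) = 3*(-1851) = -5553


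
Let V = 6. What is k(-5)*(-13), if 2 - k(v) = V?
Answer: 52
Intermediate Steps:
k(v) = -4 (k(v) = 2 - 1*6 = 2 - 6 = -4)
k(-5)*(-13) = -4*(-13) = 52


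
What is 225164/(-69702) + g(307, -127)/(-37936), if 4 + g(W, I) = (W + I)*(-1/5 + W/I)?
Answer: -135075689041/41976914268 ≈ -3.2179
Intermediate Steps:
g(W, I) = -4 + (-⅕ + W/I)*(I + W) (g(W, I) = -4 + (W + I)*(-1/5 + W/I) = -4 + (I + W)*(-1*⅕ + W/I) = -4 + (I + W)*(-⅕ + W/I) = -4 + (-⅕ + W/I)*(I + W))
225164/(-69702) + g(307, -127)/(-37936) = 225164/(-69702) + ((307² - ⅕*(-127)*(20 - 127 - 4*307))/(-127))/(-37936) = 225164*(-1/69702) - (94249 - ⅕*(-127)*(20 - 127 - 1228))/127*(-1/37936) = -112582/34851 - (94249 - ⅕*(-127)*(-1335))/127*(-1/37936) = -112582/34851 - (94249 - 33909)/127*(-1/37936) = -112582/34851 - 1/127*60340*(-1/37936) = -112582/34851 - 60340/127*(-1/37936) = -112582/34851 + 15085/1204468 = -135075689041/41976914268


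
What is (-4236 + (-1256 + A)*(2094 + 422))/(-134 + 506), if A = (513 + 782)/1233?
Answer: -974590784/114669 ≈ -8499.2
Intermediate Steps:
A = 1295/1233 (A = 1295*(1/1233) = 1295/1233 ≈ 1.0503)
(-4236 + (-1256 + A)*(2094 + 422))/(-134 + 506) = (-4236 + (-1256 + 1295/1233)*(2094 + 422))/(-134 + 506) = (-4236 - 1547353/1233*2516)/372 = (-4236 - 3893140148/1233)*(1/372) = -3898363136/1233*1/372 = -974590784/114669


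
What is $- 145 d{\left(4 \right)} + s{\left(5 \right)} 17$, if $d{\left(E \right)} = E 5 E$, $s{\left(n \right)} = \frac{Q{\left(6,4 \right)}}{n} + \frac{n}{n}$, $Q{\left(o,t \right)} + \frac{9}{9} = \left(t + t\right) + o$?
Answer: $- \frac{57694}{5} \approx -11539.0$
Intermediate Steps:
$Q{\left(o,t \right)} = -1 + o + 2 t$ ($Q{\left(o,t \right)} = -1 + \left(\left(t + t\right) + o\right) = -1 + \left(2 t + o\right) = -1 + \left(o + 2 t\right) = -1 + o + 2 t$)
$s{\left(n \right)} = 1 + \frac{13}{n}$ ($s{\left(n \right)} = \frac{-1 + 6 + 2 \cdot 4}{n} + \frac{n}{n} = \frac{-1 + 6 + 8}{n} + 1 = \frac{13}{n} + 1 = 1 + \frac{13}{n}$)
$d{\left(E \right)} = 5 E^{2}$
$- 145 d{\left(4 \right)} + s{\left(5 \right)} 17 = - 145 \cdot 5 \cdot 4^{2} + \frac{13 + 5}{5} \cdot 17 = - 145 \cdot 5 \cdot 16 + \frac{1}{5} \cdot 18 \cdot 17 = \left(-145\right) 80 + \frac{18}{5} \cdot 17 = -11600 + \frac{306}{5} = - \frac{57694}{5}$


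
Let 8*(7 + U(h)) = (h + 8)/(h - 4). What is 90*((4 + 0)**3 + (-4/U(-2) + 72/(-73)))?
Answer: 7936080/1387 ≈ 5721.8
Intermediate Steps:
U(h) = -7 + (8 + h)/(8*(-4 + h)) (U(h) = -7 + ((h + 8)/(h - 4))/8 = -7 + ((8 + h)/(-4 + h))/8 = -7 + (8 + h)/(8*(-4 + h)))
90*((4 + 0)**3 + (-4/U(-2) + 72/(-73))) = 90*((4 + 0)**3 + (-4*8*(-4 - 2)/(232 - 55*(-2)) + 72/(-73))) = 90*(4**3 + (-4*(-48/(232 + 110)) + 72*(-1/73))) = 90*(64 + (-4/((1/8)*(-1/6)*342) - 72/73)) = 90*(64 + (-4/(-57/8) - 72/73)) = 90*(64 + (-4*(-8/57) - 72/73)) = 90*(64 + (32/57 - 72/73)) = 90*(64 - 1768/4161) = 90*(264536/4161) = 7936080/1387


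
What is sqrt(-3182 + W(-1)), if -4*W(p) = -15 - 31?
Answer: I*sqrt(12682)/2 ≈ 56.307*I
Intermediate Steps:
W(p) = 23/2 (W(p) = -(-15 - 31)/4 = -1/4*(-46) = 23/2)
sqrt(-3182 + W(-1)) = sqrt(-3182 + 23/2) = sqrt(-6341/2) = I*sqrt(12682)/2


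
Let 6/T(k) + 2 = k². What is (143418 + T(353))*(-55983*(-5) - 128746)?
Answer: 2701524076389708/124607 ≈ 2.1680e+10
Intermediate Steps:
T(k) = 6/(-2 + k²)
(143418 + T(353))*(-55983*(-5) - 128746) = (143418 + 6/(-2 + 353²))*(-55983*(-5) - 128746) = (143418 + 6/(-2 + 124609))*(279915 - 128746) = (143418 + 6/124607)*151169 = (17870886732/124607)*151169 = 2701524076389708/124607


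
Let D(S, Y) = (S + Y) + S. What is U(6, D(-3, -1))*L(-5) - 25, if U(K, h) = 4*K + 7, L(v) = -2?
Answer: -87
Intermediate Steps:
D(S, Y) = Y + 2*S
U(K, h) = 7 + 4*K
U(6, D(-3, -1))*L(-5) - 25 = (7 + 4*6)*(-2) - 25 = (7 + 24)*(-2) - 25 = 31*(-2) - 25 = -62 - 25 = -87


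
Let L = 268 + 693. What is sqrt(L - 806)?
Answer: sqrt(155) ≈ 12.450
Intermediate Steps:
L = 961
sqrt(L - 806) = sqrt(961 - 806) = sqrt(155)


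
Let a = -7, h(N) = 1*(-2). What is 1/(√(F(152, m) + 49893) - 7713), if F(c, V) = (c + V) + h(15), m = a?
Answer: -7713/59440333 - 2*√12509/59440333 ≈ -0.00013352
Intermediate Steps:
h(N) = -2
m = -7
F(c, V) = -2 + V + c (F(c, V) = (c + V) - 2 = (V + c) - 2 = -2 + V + c)
1/(√(F(152, m) + 49893) - 7713) = 1/(√((-2 - 7 + 152) + 49893) - 7713) = 1/(√(143 + 49893) - 7713) = 1/(√50036 - 7713) = 1/(2*√12509 - 7713) = 1/(-7713 + 2*√12509)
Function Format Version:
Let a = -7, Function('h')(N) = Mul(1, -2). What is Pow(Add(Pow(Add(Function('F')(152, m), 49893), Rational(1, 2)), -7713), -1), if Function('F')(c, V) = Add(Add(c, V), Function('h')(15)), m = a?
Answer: Add(Rational(-7713, 59440333), Mul(Rational(-2, 59440333), Pow(12509, Rational(1, 2)))) ≈ -0.00013352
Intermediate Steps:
Function('h')(N) = -2
m = -7
Function('F')(c, V) = Add(-2, V, c) (Function('F')(c, V) = Add(Add(c, V), -2) = Add(Add(V, c), -2) = Add(-2, V, c))
Pow(Add(Pow(Add(Function('F')(152, m), 49893), Rational(1, 2)), -7713), -1) = Pow(Add(Pow(Add(Add(-2, -7, 152), 49893), Rational(1, 2)), -7713), -1) = Pow(Add(Pow(Add(143, 49893), Rational(1, 2)), -7713), -1) = Pow(Add(Pow(50036, Rational(1, 2)), -7713), -1) = Pow(Add(Mul(2, Pow(12509, Rational(1, 2))), -7713), -1) = Pow(Add(-7713, Mul(2, Pow(12509, Rational(1, 2)))), -1)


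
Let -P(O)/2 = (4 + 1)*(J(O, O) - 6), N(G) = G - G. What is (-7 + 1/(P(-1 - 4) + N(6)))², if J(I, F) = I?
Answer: 591361/12100 ≈ 48.873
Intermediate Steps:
N(G) = 0
P(O) = 60 - 10*O (P(O) = -2*(4 + 1)*(O - 6) = -10*(-6 + O) = -2*(-30 + 5*O) = 60 - 10*O)
(-7 + 1/(P(-1 - 4) + N(6)))² = (-7 + 1/((60 - 10*(-1 - 4)) + 0))² = (-7 + 1/((60 - 10*(-5)) + 0))² = (-7 + 1/((60 + 50) + 0))² = (-7 + 1/(110 + 0))² = (-7 + 1/110)² = (-769/110)² = 591361/12100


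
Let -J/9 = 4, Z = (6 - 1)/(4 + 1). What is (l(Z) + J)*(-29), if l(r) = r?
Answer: 1015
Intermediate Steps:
Z = 1 (Z = 5/5 = 5*(1/5) = 1)
J = -36 (J = -9*4 = -36)
(l(Z) + J)*(-29) = (1 - 36)*(-29) = -35*(-29) = 1015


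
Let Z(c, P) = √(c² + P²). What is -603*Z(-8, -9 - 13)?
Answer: -1206*√137 ≈ -14116.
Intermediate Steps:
Z(c, P) = √(P² + c²)
-603*Z(-8, -9 - 13) = -603*√((-9 - 13)² + (-8)²) = -603*√((-22)² + 64) = -603*√(484 + 64) = -1206*√137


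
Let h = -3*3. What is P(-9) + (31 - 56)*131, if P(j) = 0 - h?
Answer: -3266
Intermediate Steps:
h = -9
P(j) = 9 (P(j) = 0 - 1*(-9) = 0 + 9 = 9)
P(-9) + (31 - 56)*131 = 9 + (31 - 56)*131 = 9 - 25*131 = 9 - 3275 = -3266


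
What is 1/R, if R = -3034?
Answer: -1/3034 ≈ -0.00032960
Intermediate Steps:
1/R = 1/(-3034) = -1/3034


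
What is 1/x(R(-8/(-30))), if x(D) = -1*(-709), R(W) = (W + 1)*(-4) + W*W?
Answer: 1/709 ≈ 0.0014104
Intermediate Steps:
R(W) = -4 + W² - 4*W (R(W) = (1 + W)*(-4) + W² = (-4 - 4*W) + W² = -4 + W² - 4*W)
x(D) = 709
1/x(R(-8/(-30))) = 1/709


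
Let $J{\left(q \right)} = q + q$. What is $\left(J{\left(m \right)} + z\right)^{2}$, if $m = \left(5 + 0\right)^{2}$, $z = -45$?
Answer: $25$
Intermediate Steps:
$m = 25$ ($m = 5^{2} = 25$)
$J{\left(q \right)} = 2 q$
$\left(J{\left(m \right)} + z\right)^{2} = \left(2 \cdot 25 - 45\right)^{2} = \left(50 - 45\right)^{2} = 5^{2} = 25$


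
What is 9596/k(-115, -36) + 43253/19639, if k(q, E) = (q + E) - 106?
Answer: -177339823/5047223 ≈ -35.136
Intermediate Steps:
k(q, E) = -106 + E + q (k(q, E) = (E + q) - 106 = -106 + E + q)
9596/k(-115, -36) + 43253/19639 = 9596/(-106 - 36 - 115) + 43253/19639 = 9596/(-257) + 43253*(1/19639) = 9596*(-1/257) + 43253/19639 = -9596/257 + 43253/19639 = -177339823/5047223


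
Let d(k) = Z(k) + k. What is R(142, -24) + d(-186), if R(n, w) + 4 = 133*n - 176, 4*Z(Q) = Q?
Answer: 36947/2 ≈ 18474.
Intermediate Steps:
Z(Q) = Q/4
d(k) = 5*k/4 (d(k) = k/4 + k = 5*k/4)
R(n, w) = -180 + 133*n (R(n, w) = -4 + (133*n - 176) = -4 + (-176 + 133*n) = -180 + 133*n)
R(142, -24) + d(-186) = (-180 + 133*142) + (5/4)*(-186) = (-180 + 18886) - 465/2 = 18706 - 465/2 = 36947/2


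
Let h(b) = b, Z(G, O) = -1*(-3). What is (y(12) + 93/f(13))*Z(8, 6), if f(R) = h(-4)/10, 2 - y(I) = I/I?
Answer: -1389/2 ≈ -694.50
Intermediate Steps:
Z(G, O) = 3
y(I) = 1 (y(I) = 2 - I/I = 2 - 1*1 = 2 - 1 = 1)
f(R) = -2/5 (f(R) = -4/10 = -4*1/10 = -2/5)
(y(12) + 93/f(13))*Z(8, 6) = (1 + 93/(-2/5))*3 = (1 + 93*(-5/2))*3 = (1 - 465/2)*3 = -463/2*3 = -1389/2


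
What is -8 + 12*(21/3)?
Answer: 76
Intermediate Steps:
-8 + 12*(21/3) = -8 + 12*(21*(⅓)) = -8 + 12*7 = -8 + 84 = 76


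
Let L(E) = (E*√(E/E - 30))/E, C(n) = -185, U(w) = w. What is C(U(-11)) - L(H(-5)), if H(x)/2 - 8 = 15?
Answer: -185 - I*√29 ≈ -185.0 - 5.3852*I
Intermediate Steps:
H(x) = 46 (H(x) = 16 + 2*15 = 16 + 30 = 46)
L(E) = I*√29 (L(E) = (E*√(1 - 30))/E = (E*√(-29))/E = (E*(I*√29))/E = (I*E*√29)/E = I*√29)
C(U(-11)) - L(H(-5)) = -185 - I*√29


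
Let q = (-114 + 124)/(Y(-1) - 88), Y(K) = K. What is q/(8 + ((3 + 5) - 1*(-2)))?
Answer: -5/801 ≈ -0.0062422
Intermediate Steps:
q = -10/89 (q = (-114 + 124)/(-1 - 88) = 10/(-89) = 10*(-1/89) = -10/89 ≈ -0.11236)
q/(8 + ((3 + 5) - 1*(-2))) = -10/(89*(8 + ((3 + 5) - 1*(-2)))) = -10/(89*(8 + (8 + 2))) = -10/(89*(8 + 10)) = -10/89/18 = -10/89*1/18 = -5/801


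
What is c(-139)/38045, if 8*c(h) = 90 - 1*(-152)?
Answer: 121/152180 ≈ 0.00079511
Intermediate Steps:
c(h) = 121/4 (c(h) = (90 - 1*(-152))/8 = (90 + 152)/8 = (⅛)*242 = 121/4)
c(-139)/38045 = (121/4)/38045 = (121/4)*(1/38045) = 121/152180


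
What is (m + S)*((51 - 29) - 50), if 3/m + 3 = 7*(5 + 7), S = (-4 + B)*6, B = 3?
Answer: 4508/27 ≈ 166.96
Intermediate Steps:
S = -6 (S = (-4 + 3)*6 = -1*6 = -6)
m = 1/27 (m = 3/(-3 + 7*(5 + 7)) = 3/(-3 + 7*12) = 3/(-3 + 84) = 3/81 = 3*(1/81) = 1/27 ≈ 0.037037)
(m + S)*((51 - 29) - 50) = (1/27 - 6)*((51 - 29) - 50) = -161*(22 - 50)/27 = -161/27*(-28) = 4508/27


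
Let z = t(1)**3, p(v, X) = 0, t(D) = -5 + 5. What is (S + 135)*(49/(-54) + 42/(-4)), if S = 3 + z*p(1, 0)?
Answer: -14168/9 ≈ -1574.2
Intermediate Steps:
t(D) = 0
z = 0 (z = 0**3 = 0)
S = 3 (S = 3 + 0*0 = 3 + 0 = 3)
(S + 135)*(49/(-54) + 42/(-4)) = (3 + 135)*(49/(-54) + 42/(-4)) = 138*(49*(-1/54) + 42*(-1/4)) = 138*(-49/54 - 21/2) = 138*(-308/27) = -14168/9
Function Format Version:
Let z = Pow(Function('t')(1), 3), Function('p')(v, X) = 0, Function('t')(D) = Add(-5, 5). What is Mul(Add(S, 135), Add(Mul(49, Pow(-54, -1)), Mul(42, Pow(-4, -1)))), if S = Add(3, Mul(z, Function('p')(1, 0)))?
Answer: Rational(-14168, 9) ≈ -1574.2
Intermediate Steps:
Function('t')(D) = 0
z = 0 (z = Pow(0, 3) = 0)
S = 3 (S = Add(3, Mul(0, 0)) = Add(3, 0) = 3)
Mul(Add(S, 135), Add(Mul(49, Pow(-54, -1)), Mul(42, Pow(-4, -1)))) = Mul(Add(3, 135), Add(Mul(49, Pow(-54, -1)), Mul(42, Pow(-4, -1)))) = Mul(138, Add(Mul(49, Rational(-1, 54)), Mul(42, Rational(-1, 4)))) = Mul(138, Add(Rational(-49, 54), Rational(-21, 2))) = Mul(138, Rational(-308, 27)) = Rational(-14168, 9)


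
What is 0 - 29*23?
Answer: -667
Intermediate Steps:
0 - 29*23 = 0 - 667 = -667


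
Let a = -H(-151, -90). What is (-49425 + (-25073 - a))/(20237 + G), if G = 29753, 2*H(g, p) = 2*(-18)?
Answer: -37258/24995 ≈ -1.4906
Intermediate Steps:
H(g, p) = -18 (H(g, p) = (2*(-18))/2 = (½)*(-36) = -18)
a = 18 (a = -1*(-18) = 18)
(-49425 + (-25073 - a))/(20237 + G) = (-49425 + (-25073 - 1*18))/(20237 + 29753) = (-49425 + (-25073 - 18))/49990 = (-49425 - 25091)*(1/49990) = -74516*1/49990 = -37258/24995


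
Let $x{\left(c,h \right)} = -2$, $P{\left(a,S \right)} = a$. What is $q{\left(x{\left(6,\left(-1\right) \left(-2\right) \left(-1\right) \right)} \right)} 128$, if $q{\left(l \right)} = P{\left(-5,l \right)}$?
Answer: $-640$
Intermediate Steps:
$q{\left(l \right)} = -5$
$q{\left(x{\left(6,\left(-1\right) \left(-2\right) \left(-1\right) \right)} \right)} 128 = \left(-5\right) 128 = -640$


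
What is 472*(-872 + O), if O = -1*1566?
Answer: -1150736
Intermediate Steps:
O = -1566
472*(-872 + O) = 472*(-872 - 1566) = 472*(-2438) = -1150736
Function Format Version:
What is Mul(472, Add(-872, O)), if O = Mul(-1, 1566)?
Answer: -1150736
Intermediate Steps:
O = -1566
Mul(472, Add(-872, O)) = Mul(472, Add(-872, -1566)) = Mul(472, -2438) = -1150736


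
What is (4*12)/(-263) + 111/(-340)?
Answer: -45513/89420 ≈ -0.50898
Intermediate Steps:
(4*12)/(-263) + 111/(-340) = 48*(-1/263) + 111*(-1/340) = -48/263 - 111/340 = -45513/89420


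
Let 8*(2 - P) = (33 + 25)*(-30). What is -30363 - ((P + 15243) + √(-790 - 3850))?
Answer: -91651/2 - 4*I*√290 ≈ -45826.0 - 68.118*I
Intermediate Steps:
P = 439/2 (P = 2 - (33 + 25)*(-30)/8 = 2 - 29*(-30)/4 = 2 - ⅛*(-1740) = 2 + 435/2 = 439/2 ≈ 219.50)
-30363 - ((P + 15243) + √(-790 - 3850)) = -30363 - ((439/2 + 15243) + √(-790 - 3850)) = -30363 - (30925/2 + √(-4640)) = -30363 - (30925/2 + 4*I*√290) = -30363 + (-30925/2 - 4*I*√290) = -91651/2 - 4*I*√290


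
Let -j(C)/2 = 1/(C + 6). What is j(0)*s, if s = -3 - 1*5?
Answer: 8/3 ≈ 2.6667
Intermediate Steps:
j(C) = -2/(6 + C) (j(C) = -2/(C + 6) = -2/(6 + C))
s = -8 (s = -3 - 5 = -8)
j(0)*s = -2/(6 + 0)*(-8) = -2/6*(-8) = -2*⅙*(-8) = -⅓*(-8) = 8/3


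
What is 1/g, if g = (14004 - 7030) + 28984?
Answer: 1/35958 ≈ 2.7810e-5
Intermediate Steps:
g = 35958 (g = 6974 + 28984 = 35958)
1/g = 1/35958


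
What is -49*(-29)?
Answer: 1421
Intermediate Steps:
-49*(-29) = -7*(-203) = 1421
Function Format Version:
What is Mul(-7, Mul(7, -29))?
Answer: 1421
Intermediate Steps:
Mul(-7, Mul(7, -29)) = Mul(-7, -203) = 1421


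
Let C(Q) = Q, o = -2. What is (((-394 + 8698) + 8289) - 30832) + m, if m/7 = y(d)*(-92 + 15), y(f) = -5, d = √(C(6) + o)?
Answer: -11544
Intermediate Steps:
d = 2 (d = √(6 - 2) = √4 = 2)
m = 2695 (m = 7*(-5*(-92 + 15)) = 7*(-5*(-77)) = 7*385 = 2695)
(((-394 + 8698) + 8289) - 30832) + m = (((-394 + 8698) + 8289) - 30832) + 2695 = ((8304 + 8289) - 30832) + 2695 = (16593 - 30832) + 2695 = -14239 + 2695 = -11544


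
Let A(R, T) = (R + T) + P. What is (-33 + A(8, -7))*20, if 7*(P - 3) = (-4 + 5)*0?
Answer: -580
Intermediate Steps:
P = 3 (P = 3 + ((-4 + 5)*0)/7 = 3 + (1*0)/7 = 3 + (⅐)*0 = 3 + 0 = 3)
A(R, T) = 3 + R + T (A(R, T) = (R + T) + 3 = 3 + R + T)
(-33 + A(8, -7))*20 = (-33 + (3 + 8 - 7))*20 = (-33 + 4)*20 = -29*20 = -580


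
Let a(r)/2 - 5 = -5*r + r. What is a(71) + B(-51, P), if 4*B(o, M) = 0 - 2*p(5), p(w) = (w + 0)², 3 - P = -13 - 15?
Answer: -1141/2 ≈ -570.50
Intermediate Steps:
P = 31 (P = 3 - (-13 - 15) = 3 - 1*(-28) = 3 + 28 = 31)
p(w) = w²
B(o, M) = -25/2 (B(o, M) = (0 - 2*5²)/4 = (0 - 2*25)/4 = (0 - 50)/4 = (¼)*(-50) = -25/2)
a(r) = 10 - 8*r (a(r) = 10 + 2*(-5*r + r) = 10 + 2*(-4*r) = 10 - 8*r)
a(71) + B(-51, P) = (10 - 8*71) - 25/2 = (10 - 568) - 25/2 = -558 - 25/2 = -1141/2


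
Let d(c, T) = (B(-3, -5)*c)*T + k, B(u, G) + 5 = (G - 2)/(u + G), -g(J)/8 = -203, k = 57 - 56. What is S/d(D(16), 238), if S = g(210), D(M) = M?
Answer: -1624/15707 ≈ -0.10339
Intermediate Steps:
k = 1
g(J) = 1624 (g(J) = -8*(-203) = 1624)
B(u, G) = -5 + (-2 + G)/(G + u) (B(u, G) = -5 + (G - 2)/(u + G) = -5 + (-2 + G)/(G + u))
S = 1624
d(c, T) = 1 - 33*T*c/8 (d(c, T) = (((-2 - 5*(-3) - 4*(-5))/(-5 - 3))*c)*T + 1 = (((-2 + 15 + 20)/(-8))*c)*T + 1 = ((-⅛*33)*c)*T + 1 = (-33*c/8)*T + 1 = -33*T*c/8 + 1 = 1 - 33*T*c/8)
S/d(D(16), 238) = 1624/(1 - 33/8*238*16) = 1624/(1 - 15708) = 1624/(-15707) = 1624*(-1/15707) = -1624/15707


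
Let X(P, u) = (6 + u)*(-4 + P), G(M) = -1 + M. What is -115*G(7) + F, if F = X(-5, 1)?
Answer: -753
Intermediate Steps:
X(P, u) = (-4 + P)*(6 + u)
F = -63 (F = -24 - 4*1 + 6*(-5) - 5*1 = -24 - 4 - 30 - 5 = -63)
-115*G(7) + F = -115*(-1 + 7) - 63 = -115*6 - 63 = -690 - 63 = -753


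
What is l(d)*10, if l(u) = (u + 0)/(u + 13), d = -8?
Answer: -16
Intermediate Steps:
l(u) = u/(13 + u)
l(d)*10 = -8/(13 - 8)*10 = -8/5*10 = -16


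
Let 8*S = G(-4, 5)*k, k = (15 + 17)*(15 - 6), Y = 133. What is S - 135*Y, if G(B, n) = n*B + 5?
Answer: -18495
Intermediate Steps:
G(B, n) = 5 + B*n (G(B, n) = B*n + 5 = 5 + B*n)
k = 288 (k = 32*9 = 288)
S = -540 (S = ((5 - 4*5)*288)/8 = ((5 - 20)*288)/8 = (-15*288)/8 = (⅛)*(-4320) = -540)
S - 135*Y = -540 - 135*133 = -540 - 17955 = -18495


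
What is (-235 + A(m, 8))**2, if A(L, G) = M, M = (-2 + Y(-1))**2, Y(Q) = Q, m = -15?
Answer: 51076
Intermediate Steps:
M = 9 (M = (-2 - 1)**2 = (-3)**2 = 9)
A(L, G) = 9
(-235 + A(m, 8))**2 = (-235 + 9)**2 = (-226)**2 = 51076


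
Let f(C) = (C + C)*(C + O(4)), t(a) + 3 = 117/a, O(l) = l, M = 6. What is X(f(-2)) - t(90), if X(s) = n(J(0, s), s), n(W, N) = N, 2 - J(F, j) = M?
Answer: -63/10 ≈ -6.3000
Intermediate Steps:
J(F, j) = -4 (J(F, j) = 2 - 1*6 = 2 - 6 = -4)
t(a) = -3 + 117/a
f(C) = 2*C*(4 + C) (f(C) = (C + C)*(C + 4) = (2*C)*(4 + C) = 2*C*(4 + C))
X(s) = s
X(f(-2)) - t(90) = 2*(-2)*(4 - 2) - (-3 + 117/90) = 2*(-2)*2 - (-3 + 117*(1/90)) = -8 - (-3 + 13/10) = -8 - 1*(-17/10) = -8 + 17/10 = -63/10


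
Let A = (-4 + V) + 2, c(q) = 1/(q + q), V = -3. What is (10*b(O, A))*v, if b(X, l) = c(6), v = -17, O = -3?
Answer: -85/6 ≈ -14.167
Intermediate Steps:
c(q) = 1/(2*q)
A = -5 (A = (-4 - 3) + 2 = -7 + 2 = -5)
b(X, l) = 1/12 (b(X, l) = (1/2)/6 = (1/2)*(1/6) = 1/12)
(10*b(O, A))*v = (10*(1/12))*(-17) = (5/6)*(-17) = -85/6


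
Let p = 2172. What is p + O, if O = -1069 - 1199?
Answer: -96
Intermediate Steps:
O = -2268
p + O = 2172 - 2268 = -96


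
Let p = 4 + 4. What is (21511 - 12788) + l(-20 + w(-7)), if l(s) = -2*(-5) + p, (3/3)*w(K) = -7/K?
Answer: 8741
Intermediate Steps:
w(K) = -7/K
p = 8
l(s) = 18 (l(s) = -2*(-5) + 8 = 10 + 8 = 18)
(21511 - 12788) + l(-20 + w(-7)) = (21511 - 12788) + 18 = 8723 + 18 = 8741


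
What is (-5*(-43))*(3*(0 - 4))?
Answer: -2580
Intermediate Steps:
(-5*(-43))*(3*(0 - 4)) = 215*(3*(-4)) = 215*(-12) = -2580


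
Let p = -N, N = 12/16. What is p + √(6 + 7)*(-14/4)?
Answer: -¾ - 7*√13/2 ≈ -13.369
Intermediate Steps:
N = ¾ (N = 12*(1/16) = ¾ ≈ 0.75000)
p = -¾ (p = -1*¾ = -¾ ≈ -0.75000)
p + √(6 + 7)*(-14/4) = -¾ + √(6 + 7)*(-14/4) = -¾ + √13*(-14*¼) = -¾ + √13*(-7/2) = -¾ - 7*√13/2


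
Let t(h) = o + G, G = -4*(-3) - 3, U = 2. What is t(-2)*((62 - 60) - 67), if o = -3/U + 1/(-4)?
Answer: -1885/4 ≈ -471.25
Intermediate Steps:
G = 9 (G = 12 - 3 = 9)
o = -7/4 (o = -3/2 + 1/(-4) = -3*½ + 1*(-¼) = -3/2 - ¼ = -7/4 ≈ -1.7500)
t(h) = 29/4 (t(h) = -7/4 + 9 = 29/4)
t(-2)*((62 - 60) - 67) = 29*((62 - 60) - 67)/4 = 29*(2 - 67)/4 = (29/4)*(-65) = -1885/4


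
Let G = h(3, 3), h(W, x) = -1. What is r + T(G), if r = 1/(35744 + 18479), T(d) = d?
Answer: -54222/54223 ≈ -0.99998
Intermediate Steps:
G = -1
r = 1/54223 ≈ 1.8442e-5
r + T(G) = 1/54223 - 1 = -54222/54223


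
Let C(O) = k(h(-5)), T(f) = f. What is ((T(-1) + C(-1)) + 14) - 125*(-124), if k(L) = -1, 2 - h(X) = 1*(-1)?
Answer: 15512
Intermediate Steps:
h(X) = 3 (h(X) = 2 - (-1) = 2 - 1*(-1) = 2 + 1 = 3)
C(O) = -1
((T(-1) + C(-1)) + 14) - 125*(-124) = ((-1 - 1) + 14) - 125*(-124) = (-2 + 14) + 15500 = 12 + 15500 = 15512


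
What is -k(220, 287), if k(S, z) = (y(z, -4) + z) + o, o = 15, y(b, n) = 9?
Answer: -311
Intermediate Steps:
k(S, z) = 24 + z (k(S, z) = (9 + z) + 15 = 24 + z)
-k(220, 287) = -(24 + 287) = -1*311 = -311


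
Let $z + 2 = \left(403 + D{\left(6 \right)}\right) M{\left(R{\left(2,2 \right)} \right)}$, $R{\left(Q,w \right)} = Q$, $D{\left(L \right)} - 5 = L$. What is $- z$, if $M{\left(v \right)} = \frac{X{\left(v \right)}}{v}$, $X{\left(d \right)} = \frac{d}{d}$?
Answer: $-205$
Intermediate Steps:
$D{\left(L \right)} = 5 + L$
$X{\left(d \right)} = 1$
$M{\left(v \right)} = \frac{1}{v}$ ($M{\left(v \right)} = 1 \frac{1}{v} = \frac{1}{v}$)
$z = 205$ ($z = -2 + \frac{403 + \left(5 + 6\right)}{2} = -2 + \left(403 + 11\right) \frac{1}{2} = -2 + 414 \cdot \frac{1}{2} = -2 + 207 = 205$)
$- z = \left(-1\right) 205 = -205$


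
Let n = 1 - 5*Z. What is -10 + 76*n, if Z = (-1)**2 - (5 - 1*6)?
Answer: -694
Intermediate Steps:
Z = 2 (Z = 1 - (5 - 6) = 1 - 1*(-1) = 1 + 1 = 2)
n = -9 (n = 1 - 5*2 = 1 - 10 = -9)
-10 + 76*n = -10 + 76*(-9) = -10 - 684 = -694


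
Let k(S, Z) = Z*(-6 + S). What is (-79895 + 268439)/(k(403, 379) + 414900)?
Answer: 188544/565363 ≈ 0.33349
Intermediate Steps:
(-79895 + 268439)/(k(403, 379) + 414900) = (-79895 + 268439)/(379*(-6 + 403) + 414900) = 188544/(379*397 + 414900) = 188544/(150463 + 414900) = 188544/565363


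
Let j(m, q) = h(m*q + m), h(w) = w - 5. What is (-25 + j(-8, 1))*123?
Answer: -5658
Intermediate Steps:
h(w) = -5 + w
j(m, q) = -5 + m + m*q (j(m, q) = -5 + (m*q + m) = -5 + (m + m*q) = -5 + m + m*q)
(-25 + j(-8, 1))*123 = (-25 + (-5 - 8*(1 + 1)))*123 = (-25 + (-5 - 8*2))*123 = (-25 + (-5 - 16))*123 = (-25 - 21)*123 = -46*123 = -5658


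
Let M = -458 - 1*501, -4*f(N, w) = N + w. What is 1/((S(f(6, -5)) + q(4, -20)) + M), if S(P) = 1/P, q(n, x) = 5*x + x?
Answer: -1/1083 ≈ -0.00092336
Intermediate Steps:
q(n, x) = 6*x
f(N, w) = -N/4 - w/4 (f(N, w) = -(N + w)/4 = -N/4 - w/4)
M = -959 (M = -458 - 501 = -959)
1/((S(f(6, -5)) + q(4, -20)) + M) = 1/((1/(-¼*6 - ¼*(-5)) + 6*(-20)) - 959) = 1/((1/(-3/2 + 5/4) - 120) - 959) = 1/((1/(-¼) - 120) - 959) = 1/((-4 - 120) - 959) = 1/(-124 - 959) = 1/(-1083) = -1/1083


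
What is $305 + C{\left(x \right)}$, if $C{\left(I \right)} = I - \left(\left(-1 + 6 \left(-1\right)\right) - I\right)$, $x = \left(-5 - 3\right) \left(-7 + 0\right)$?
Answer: $424$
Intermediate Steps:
$x = 56$ ($x = \left(-8\right) \left(-7\right) = 56$)
$C{\left(I \right)} = 7 + 2 I$ ($C{\left(I \right)} = I - \left(\left(-1 - 6\right) - I\right) = I - \left(-7 - I\right) = I + \left(7 + I\right) = 7 + 2 I$)
$305 + C{\left(x \right)} = 305 + \left(7 + 2 \cdot 56\right) = 305 + \left(7 + 112\right) = 305 + 119 = 424$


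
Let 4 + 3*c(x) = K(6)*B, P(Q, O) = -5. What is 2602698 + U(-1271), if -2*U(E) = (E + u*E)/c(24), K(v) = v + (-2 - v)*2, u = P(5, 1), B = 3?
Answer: 44249679/17 ≈ 2.6029e+6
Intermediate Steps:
u = -5
K(v) = -4 - v (K(v) = v + (-4 - 2*v) = -4 - v)
c(x) = -34/3 (c(x) = -4/3 + ((-4 - 1*6)*3)/3 = -4/3 + ((-4 - 6)*3)/3 = -4/3 + (-10*3)/3 = -4/3 + (1/3)*(-30) = -4/3 - 10 = -34/3)
U(E) = -3*E/17 (U(E) = -(E - 5*E)/(2*(-34/3)) = -(-4*E)*(-3)/(2*34) = -3*E/17)
2602698 + U(-1271) = 2602698 - 3/17*(-1271) = 2602698 + 3813/17 = 44249679/17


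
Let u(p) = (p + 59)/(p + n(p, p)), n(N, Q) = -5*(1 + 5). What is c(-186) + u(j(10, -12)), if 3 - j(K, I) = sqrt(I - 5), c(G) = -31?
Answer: (-30*sqrt(17) + 899*I)/(sqrt(17) - 27*I) ≈ -33.221 + 0.4919*I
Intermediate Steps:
n(N, Q) = -30 (n(N, Q) = -5*6 = -30)
j(K, I) = 3 - sqrt(-5 + I) (j(K, I) = 3 - sqrt(I - 5) = 3 - sqrt(-5 + I))
u(p) = (59 + p)/(-30 + p) (u(p) = (p + 59)/(p - 30) = (59 + p)/(-30 + p))
c(-186) + u(j(10, -12)) = -31 + (59 + (3 - sqrt(-5 - 12)))/(-30 + (3 - sqrt(-5 - 12))) = -31 + (59 + (3 - sqrt(-17)))/(-30 + (3 - sqrt(-17))) = -31 + (59 + (3 - I*sqrt(17)))/(-30 + (3 - I*sqrt(17))) = -31 + (62 - I*sqrt(17))/(-27 - I*sqrt(17))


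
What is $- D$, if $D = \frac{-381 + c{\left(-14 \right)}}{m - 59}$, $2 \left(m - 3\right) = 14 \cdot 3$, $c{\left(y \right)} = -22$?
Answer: $- \frac{403}{35} \approx -11.514$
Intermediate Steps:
$m = 24$ ($m = 3 + \frac{14 \cdot 3}{2} = 3 + \frac{1}{2} \cdot 42 = 3 + 21 = 24$)
$D = \frac{403}{35}$ ($D = \frac{-381 - 22}{24 - 59} = - \frac{403}{-35} = \left(-403\right) \left(- \frac{1}{35}\right) = \frac{403}{35} \approx 11.514$)
$- D = \left(-1\right) \frac{403}{35} = - \frac{403}{35}$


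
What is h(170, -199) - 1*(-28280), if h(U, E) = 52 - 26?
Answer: 28306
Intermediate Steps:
h(U, E) = 26
h(170, -199) - 1*(-28280) = 26 - 1*(-28280) = 26 + 28280 = 28306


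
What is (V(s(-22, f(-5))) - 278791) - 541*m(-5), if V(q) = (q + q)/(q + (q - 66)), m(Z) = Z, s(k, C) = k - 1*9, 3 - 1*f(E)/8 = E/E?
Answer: -17669473/64 ≈ -2.7609e+5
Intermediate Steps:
f(E) = 16 (f(E) = 24 - 8*E/E = 24 - 8*1 = 24 - 8 = 16)
s(k, C) = -9 + k (s(k, C) = k - 9 = -9 + k)
V(q) = 2*q/(-66 + 2*q) (V(q) = (2*q)/(q + (-66 + q)) = (2*q)/(-66 + 2*q) = 2*q/(-66 + 2*q))
(V(s(-22, f(-5))) - 278791) - 541*m(-5) = ((-9 - 22)/(-33 + (-9 - 22)) - 278791) - 541*(-5) = (-31/(-33 - 31) - 278791) + 2705 = (-31/(-64) - 278791) + 2705 = (-31*(-1/64) - 278791) + 2705 = (31/64 - 278791) + 2705 = -17842593/64 + 2705 = -17669473/64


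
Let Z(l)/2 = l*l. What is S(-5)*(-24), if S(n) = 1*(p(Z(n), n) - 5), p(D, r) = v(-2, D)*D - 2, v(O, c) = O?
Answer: 2568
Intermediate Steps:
Z(l) = 2*l**2 (Z(l) = 2*(l*l) = 2*l**2)
p(D, r) = -2 - 2*D (p(D, r) = -2*D - 2 = -2 - 2*D)
S(n) = -7 - 4*n**2 (S(n) = 1*((-2 - 4*n**2) - 5) = 1*(-7 - 4*n**2) = -7 - 4*n**2)
S(-5)*(-24) = (-7 - 4*(-5)**2)*(-24) = (-7 - 4*25)*(-24) = (-7 - 100)*(-24) = -107*(-24) = 2568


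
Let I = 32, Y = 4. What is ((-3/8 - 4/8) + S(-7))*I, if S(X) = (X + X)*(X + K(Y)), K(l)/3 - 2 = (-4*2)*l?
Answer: 43428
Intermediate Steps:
K(l) = 6 - 24*l (K(l) = 6 + 3*((-4*2)*l) = 6 + 3*(-8*l) = 6 - 24*l)
S(X) = 2*X*(-90 + X) (S(X) = (X + X)*(X + (6 - 24*4)) = (2*X)*(X + (6 - 96)) = (2*X)*(X - 90) = (2*X)*(-90 + X) = 2*X*(-90 + X))
((-3/8 - 4/8) + S(-7))*I = ((-3/8 - 4/8) + 2*(-7)*(-90 - 7))*32 = ((-3*⅛ - 4*⅛) + 2*(-7)*(-97))*32 = ((-3/8 - ½) + 1358)*32 = (-7/8 + 1358)*32 = (10857/8)*32 = 43428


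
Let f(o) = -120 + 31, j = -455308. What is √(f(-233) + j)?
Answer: I*√455397 ≈ 674.83*I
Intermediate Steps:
f(o) = -89
√(f(-233) + j) = √(-89 - 455308) = √(-455397) = I*√455397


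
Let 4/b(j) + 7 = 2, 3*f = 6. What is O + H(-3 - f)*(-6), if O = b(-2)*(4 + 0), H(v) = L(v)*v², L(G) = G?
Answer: 3734/5 ≈ 746.80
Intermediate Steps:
f = 2 (f = (⅓)*6 = 2)
b(j) = -⅘ (b(j) = 4/(-7 + 2) = 4/(-5) = 4*(-⅕) = -⅘)
H(v) = v³ (H(v) = v*v² = v³)
O = -16/5 (O = -4*(4 + 0)/5 = -⅘*4 = -16/5 ≈ -3.2000)
O + H(-3 - f)*(-6) = -16/5 + (-3 - 1*2)³*(-6) = -16/5 + (-3 - 2)³*(-6) = -16/5 + (-5)³*(-6) = -16/5 - 125*(-6) = -16/5 + 750 = 3734/5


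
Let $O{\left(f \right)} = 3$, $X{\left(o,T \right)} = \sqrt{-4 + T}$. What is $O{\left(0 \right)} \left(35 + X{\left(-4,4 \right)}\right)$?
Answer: $105$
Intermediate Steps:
$O{\left(0 \right)} \left(35 + X{\left(-4,4 \right)}\right) = 3 \left(35 + \sqrt{-4 + 4}\right) = 3 \left(35 + \sqrt{0}\right) = 3 \left(35 + 0\right) = 3 \cdot 35 = 105$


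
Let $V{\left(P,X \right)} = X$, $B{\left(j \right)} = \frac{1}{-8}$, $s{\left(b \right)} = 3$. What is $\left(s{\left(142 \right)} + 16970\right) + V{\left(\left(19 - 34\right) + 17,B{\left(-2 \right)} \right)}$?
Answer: $\frac{135783}{8} \approx 16973.0$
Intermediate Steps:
$B{\left(j \right)} = - \frac{1}{8}$
$\left(s{\left(142 \right)} + 16970\right) + V{\left(\left(19 - 34\right) + 17,B{\left(-2 \right)} \right)} = \left(3 + 16970\right) - \frac{1}{8} = 16973 - \frac{1}{8} = \frac{135783}{8}$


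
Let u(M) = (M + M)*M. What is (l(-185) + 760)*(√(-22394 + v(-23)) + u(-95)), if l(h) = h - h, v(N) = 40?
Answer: 13718000 + 760*I*√22354 ≈ 1.3718e+7 + 1.1363e+5*I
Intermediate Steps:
l(h) = 0
u(M) = 2*M² (u(M) = (2*M)*M = 2*M²)
(l(-185) + 760)*(√(-22394 + v(-23)) + u(-95)) = (0 + 760)*(√(-22394 + 40) + 2*(-95)²) = 760*(√(-22354) + 2*9025) = 760*(I*√22354 + 18050) = 760*(18050 + I*√22354) = 13718000 + 760*I*√22354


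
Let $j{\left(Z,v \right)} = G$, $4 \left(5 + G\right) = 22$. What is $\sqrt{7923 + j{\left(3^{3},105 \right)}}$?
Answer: $\frac{\sqrt{31694}}{2} \approx 89.014$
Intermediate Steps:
$G = \frac{1}{2}$ ($G = -5 + \frac{1}{4} \cdot 22 = -5 + \frac{11}{2} = \frac{1}{2} \approx 0.5$)
$j{\left(Z,v \right)} = \frac{1}{2}$
$\sqrt{7923 + j{\left(3^{3},105 \right)}} = \sqrt{7923 + \frac{1}{2}} = \sqrt{\frac{15847}{2}} = \frac{\sqrt{31694}}{2}$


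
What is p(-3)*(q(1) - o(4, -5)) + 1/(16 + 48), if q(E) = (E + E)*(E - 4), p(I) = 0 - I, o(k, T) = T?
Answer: -191/64 ≈ -2.9844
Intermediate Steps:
p(I) = -I
q(E) = 2*E*(-4 + E) (q(E) = (2*E)*(-4 + E) = 2*E*(-4 + E))
p(-3)*(q(1) - o(4, -5)) + 1/(16 + 48) = (-1*(-3))*(2*1*(-4 + 1) - 1*(-5)) + 1/(16 + 48) = 3*(2*1*(-3) + 5) + 1/64 = 3*(-6 + 5) + 1/64 = 3*(-1) + 1/64 = -3 + 1/64 = -191/64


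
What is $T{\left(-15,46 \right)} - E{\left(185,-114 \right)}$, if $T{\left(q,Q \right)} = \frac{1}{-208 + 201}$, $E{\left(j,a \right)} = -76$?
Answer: $\frac{531}{7} \approx 75.857$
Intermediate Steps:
$T{\left(q,Q \right)} = - \frac{1}{7}$ ($T{\left(q,Q \right)} = \frac{1}{-7} = - \frac{1}{7}$)
$T{\left(-15,46 \right)} - E{\left(185,-114 \right)} = - \frac{1}{7} - -76 = - \frac{1}{7} + 76 = \frac{531}{7}$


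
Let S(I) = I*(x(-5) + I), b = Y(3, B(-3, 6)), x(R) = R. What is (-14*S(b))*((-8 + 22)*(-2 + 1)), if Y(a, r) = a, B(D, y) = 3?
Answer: -1176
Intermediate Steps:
b = 3
S(I) = I*(-5 + I)
(-14*S(b))*((-8 + 22)*(-2 + 1)) = (-42*(-5 + 3))*((-8 + 22)*(-2 + 1)) = (-42*(-2))*(14*(-1)) = -14*(-6)*(-14) = 84*(-14) = -1176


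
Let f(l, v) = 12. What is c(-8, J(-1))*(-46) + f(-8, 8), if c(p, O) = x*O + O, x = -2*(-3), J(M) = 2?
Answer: -632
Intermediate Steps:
x = 6
c(p, O) = 7*O (c(p, O) = 6*O + O = 7*O)
c(-8, J(-1))*(-46) + f(-8, 8) = (7*2)*(-46) + 12 = 14*(-46) + 12 = -644 + 12 = -632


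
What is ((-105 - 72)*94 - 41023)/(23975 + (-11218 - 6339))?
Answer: -57661/6418 ≈ -8.9843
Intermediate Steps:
((-105 - 72)*94 - 41023)/(23975 + (-11218 - 6339)) = (-177*94 - 41023)/(23975 - 17557) = (-16638 - 41023)/6418 = -57661*1/6418 = -57661/6418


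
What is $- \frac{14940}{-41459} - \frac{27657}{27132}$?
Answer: $- \frac{35299023}{53565028} \approx -0.65899$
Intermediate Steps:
$- \frac{14940}{-41459} - \frac{27657}{27132} = \left(-14940\right) \left(- \frac{1}{41459}\right) - \frac{1317}{1292} = \frac{14940}{41459} - \frac{1317}{1292} = - \frac{35299023}{53565028}$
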